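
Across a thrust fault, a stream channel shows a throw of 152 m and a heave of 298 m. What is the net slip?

335 m

net slip = √(throw² + heave²) = √(152² + 298²) = 335 m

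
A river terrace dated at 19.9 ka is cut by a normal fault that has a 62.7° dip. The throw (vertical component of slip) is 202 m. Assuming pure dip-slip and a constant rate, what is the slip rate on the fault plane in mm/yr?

dip-slip = throw / sin(dip) = 202 m / sin(62.7°) = 227.3 m
rate = 227.3 m / 19.9 ka = 0.0114 m/yr = 11.4 mm/yr

11.4 mm/yr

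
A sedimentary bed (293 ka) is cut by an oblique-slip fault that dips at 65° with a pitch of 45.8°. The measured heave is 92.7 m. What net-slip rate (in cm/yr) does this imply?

0.104 cm/yr

dip-slip = heave / cos(dip) = 92.7 / cos(65°) = 219.3 m
net slip = dip-slip / sin(rake) = 219.3 / sin(45.8°) = 306 m
rate = 306 m / 293 ka = 0.00104 m/yr = 0.104 cm/yr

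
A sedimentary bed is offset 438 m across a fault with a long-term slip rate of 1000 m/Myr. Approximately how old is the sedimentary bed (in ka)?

age = offset / rate = 438 m / (1000 m/Myr) = 438000 yr = 438 ka

438 ka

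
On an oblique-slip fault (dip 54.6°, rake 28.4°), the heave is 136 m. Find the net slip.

dip-slip = heave / cos(dip) = 136 / cos(54.6°) = 234.8 m
net slip = dip-slip / sin(rake) = 234.8 / sin(28.4°) = 494 m

494 m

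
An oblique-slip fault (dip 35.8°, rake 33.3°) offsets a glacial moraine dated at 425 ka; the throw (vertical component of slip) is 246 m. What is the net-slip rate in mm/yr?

dip-slip = throw / sin(dip) = 246 / sin(35.8°) = 420.5 m
net slip = dip-slip / sin(rake) = 420.5 / sin(33.3°) = 766 m
rate = 766 m / 425 ka = 0.00180 m/yr = 1.80 mm/yr

1.80 mm/yr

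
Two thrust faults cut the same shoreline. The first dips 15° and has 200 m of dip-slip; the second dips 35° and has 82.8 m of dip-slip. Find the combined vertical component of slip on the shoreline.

throw_A = 200 × sin(15°) = 51.76 m
throw_B = 82.8 × sin(35°) = 47.49 m
total = 51.76 + 47.49 = 99.3 m

99.3 m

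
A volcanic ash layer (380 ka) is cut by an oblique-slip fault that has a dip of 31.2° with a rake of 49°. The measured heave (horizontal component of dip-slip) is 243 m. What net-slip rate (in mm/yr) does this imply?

dip-slip = heave / cos(dip) = 243 / cos(31.2°) = 284.1 m
net slip = dip-slip / sin(rake) = 284.1 / sin(49°) = 376.4 m
rate = 376.4 m / 380 ka = 0.000991 m/yr = 0.991 mm/yr

0.991 mm/yr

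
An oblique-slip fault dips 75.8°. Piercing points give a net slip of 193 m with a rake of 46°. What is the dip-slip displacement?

139 m

dip-slip = net slip × sin(rake) = 193 m × sin(46°) = 139 m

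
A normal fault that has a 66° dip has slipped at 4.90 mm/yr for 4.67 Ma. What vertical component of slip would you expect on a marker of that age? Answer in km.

20.9 km

dip-slip = rate × time = 4.90 mm/yr × 4.67 Ma = 22880 m
throw = dip-slip × sin(dip) = 22880 × sin(66°) = 20900 m = 20.9 km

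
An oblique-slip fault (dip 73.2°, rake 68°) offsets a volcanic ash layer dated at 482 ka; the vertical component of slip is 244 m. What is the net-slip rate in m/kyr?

dip-slip = throw / sin(dip) = 244 / sin(73.2°) = 254.9 m
net slip = dip-slip / sin(rake) = 254.9 / sin(68°) = 274.9 m
rate = 274.9 m / 482 ka = 0.000570 m/yr = 0.570 m/kyr

0.570 m/kyr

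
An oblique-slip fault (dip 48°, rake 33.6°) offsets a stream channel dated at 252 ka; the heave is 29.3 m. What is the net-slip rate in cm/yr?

dip-slip = heave / cos(dip) = 29.3 / cos(48°) = 43.79 m
net slip = dip-slip / sin(rake) = 43.79 / sin(33.6°) = 79.13 m
rate = 79.13 m / 252 ka = 0.000314 m/yr = 0.0314 cm/yr

0.0314 cm/yr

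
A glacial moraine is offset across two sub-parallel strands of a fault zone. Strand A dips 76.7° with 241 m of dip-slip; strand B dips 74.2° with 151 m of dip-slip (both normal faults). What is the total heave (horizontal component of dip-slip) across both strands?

heave_A = 241 × cos(76.7°) = 55.44 m
heave_B = 151 × cos(74.2°) = 41.11 m
total = 55.44 + 41.11 = 96.6 m

96.6 m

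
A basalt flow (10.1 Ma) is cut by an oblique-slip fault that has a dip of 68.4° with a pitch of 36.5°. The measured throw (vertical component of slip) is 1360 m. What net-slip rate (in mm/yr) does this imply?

0.243 mm/yr

dip-slip = throw / sin(dip) = 1360 / sin(68.4°) = 1463 m
net slip = dip-slip / sin(rake) = 1463 / sin(36.5°) = 2459 m
rate = 2459 m / 10.1 Ma = 0.000243 m/yr = 0.243 mm/yr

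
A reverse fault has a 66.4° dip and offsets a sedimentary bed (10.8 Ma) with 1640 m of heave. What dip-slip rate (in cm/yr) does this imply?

0.0379 cm/yr

dip-slip = heave / cos(dip) = 1640 m / cos(66.4°) = 4096 m
rate = 4096 m / 10.8 Ma = 0.000379 m/yr = 0.0379 cm/yr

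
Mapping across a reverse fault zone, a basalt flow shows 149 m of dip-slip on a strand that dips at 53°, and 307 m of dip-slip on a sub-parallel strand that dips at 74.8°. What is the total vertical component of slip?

throw_A = 149 × sin(53°) = 119 m
throw_B = 307 × sin(74.8°) = 296.3 m
total = 119 + 296.3 = 415 m

415 m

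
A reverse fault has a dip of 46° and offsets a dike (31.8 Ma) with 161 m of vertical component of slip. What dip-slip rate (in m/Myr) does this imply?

7.04 m/Myr

dip-slip = throw / sin(dip) = 161 m / sin(46°) = 223.8 m
rate = 223.8 m / 31.8 Ma = 0.00000704 m/yr = 7.04 m/Myr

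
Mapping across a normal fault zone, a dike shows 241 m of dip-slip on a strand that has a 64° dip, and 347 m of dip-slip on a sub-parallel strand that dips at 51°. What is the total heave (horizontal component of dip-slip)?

324 m

heave_A = 241 × cos(64°) = 105.6 m
heave_B = 347 × cos(51°) = 218.4 m
total = 105.6 + 218.4 = 324 m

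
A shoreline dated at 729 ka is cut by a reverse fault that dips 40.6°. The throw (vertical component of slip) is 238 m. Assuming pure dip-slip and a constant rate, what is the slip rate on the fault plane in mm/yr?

0.502 mm/yr

dip-slip = throw / sin(dip) = 238 m / sin(40.6°) = 365.7 m
rate = 365.7 m / 729 ka = 0.000502 m/yr = 0.502 mm/yr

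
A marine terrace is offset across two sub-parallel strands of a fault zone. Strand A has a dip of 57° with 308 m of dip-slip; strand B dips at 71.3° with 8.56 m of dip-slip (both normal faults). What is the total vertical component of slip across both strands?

throw_A = 308 × sin(57°) = 258.3 m
throw_B = 8.56 × sin(71.3°) = 8.108 m
total = 258.3 + 8.108 = 266 m

266 m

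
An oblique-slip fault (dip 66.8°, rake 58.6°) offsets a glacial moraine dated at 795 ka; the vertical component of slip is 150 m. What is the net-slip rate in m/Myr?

dip-slip = throw / sin(dip) = 150 / sin(66.8°) = 163.2 m
net slip = dip-slip / sin(rake) = 163.2 / sin(58.6°) = 191.2 m
rate = 191.2 m / 795 ka = 0.000241 m/yr = 241 m/Myr

241 m/Myr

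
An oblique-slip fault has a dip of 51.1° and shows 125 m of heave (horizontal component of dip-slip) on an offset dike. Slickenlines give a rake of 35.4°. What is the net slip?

dip-slip = heave / cos(dip) = 125 / cos(51.1°) = 199.1 m
net slip = dip-slip / sin(rake) = 199.1 / sin(35.4°) = 344 m

344 m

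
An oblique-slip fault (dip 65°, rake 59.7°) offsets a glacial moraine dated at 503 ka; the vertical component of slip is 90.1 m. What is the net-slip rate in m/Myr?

229 m/Myr

dip-slip = throw / sin(dip) = 90.1 / sin(65°) = 99.41 m
net slip = dip-slip / sin(rake) = 99.41 / sin(59.7°) = 115.1 m
rate = 115.1 m / 503 ka = 0.000229 m/yr = 229 m/Myr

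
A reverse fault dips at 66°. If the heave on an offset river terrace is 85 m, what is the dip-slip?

dip-slip = heave / cos(dip) = 85 / cos(66°) = 209 m

209 m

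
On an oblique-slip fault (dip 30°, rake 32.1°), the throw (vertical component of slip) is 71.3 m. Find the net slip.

268 m

dip-slip = throw / sin(dip) = 71.3 / sin(30°) = 142.6 m
net slip = dip-slip / sin(rake) = 142.6 / sin(32.1°) = 268 m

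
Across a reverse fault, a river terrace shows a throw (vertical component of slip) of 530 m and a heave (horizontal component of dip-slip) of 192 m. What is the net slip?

564 m

net slip = √(throw² + heave²) = √(530² + 192²) = 564 m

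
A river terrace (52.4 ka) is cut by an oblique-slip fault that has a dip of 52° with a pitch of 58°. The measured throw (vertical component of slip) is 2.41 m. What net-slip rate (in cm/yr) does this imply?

0.00688 cm/yr

dip-slip = throw / sin(dip) = 2.41 / sin(52°) = 3.058 m
net slip = dip-slip / sin(rake) = 3.058 / sin(58°) = 3.606 m
rate = 3.606 m / 52.4 ka = 0.0000688 m/yr = 0.00688 cm/yr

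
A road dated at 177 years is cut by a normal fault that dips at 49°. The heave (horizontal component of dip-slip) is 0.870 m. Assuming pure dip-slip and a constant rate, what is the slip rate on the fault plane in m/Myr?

7490 m/Myr

dip-slip = heave / cos(dip) = 0.870 m / cos(49°) = 1.326 m
rate = 1.326 m / 177 years = 0.00749 m/yr = 7490 m/Myr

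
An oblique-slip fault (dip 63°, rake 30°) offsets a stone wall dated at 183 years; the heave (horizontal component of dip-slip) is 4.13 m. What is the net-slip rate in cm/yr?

9.94 cm/yr

dip-slip = heave / cos(dip) = 4.13 / cos(63°) = 9.097 m
net slip = dip-slip / sin(rake) = 9.097 / sin(30°) = 18.19 m
rate = 18.19 m / 183 years = 0.0994 m/yr = 9.94 cm/yr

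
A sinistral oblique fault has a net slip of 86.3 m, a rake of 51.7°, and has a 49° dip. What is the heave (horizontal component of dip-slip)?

44.4 m

dip-slip = net slip × sin(rake) = 86.3 m × sin(51.7°) = 67.73 m
heave = dip-slip × cos(dip) = 67.73 × cos(49°) = 44.4 m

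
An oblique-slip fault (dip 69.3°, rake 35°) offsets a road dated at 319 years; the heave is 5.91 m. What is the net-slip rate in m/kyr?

dip-slip = heave / cos(dip) = 5.91 / cos(69.3°) = 16.72 m
net slip = dip-slip / sin(rake) = 16.72 / sin(35°) = 29.15 m
rate = 29.15 m / 319 years = 0.0914 m/yr = 91.4 m/kyr

91.4 m/kyr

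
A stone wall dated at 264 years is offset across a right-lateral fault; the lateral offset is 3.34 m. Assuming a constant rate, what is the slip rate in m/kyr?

rate = 3.34 m / 264 years = 0.0127 m/yr = 12.7 m/kyr

12.7 m/kyr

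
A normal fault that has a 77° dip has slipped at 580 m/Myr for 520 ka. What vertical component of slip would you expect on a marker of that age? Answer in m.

294 m

dip-slip = rate × time = 580 m/Myr × 520 ka = 301.6 m
throw = dip-slip × sin(dip) = 301.6 × sin(77°) = 294 m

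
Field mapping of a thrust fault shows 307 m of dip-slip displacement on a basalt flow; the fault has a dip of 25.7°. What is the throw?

throw = dip-slip × sin(dip) = 307 m × sin(25.7°) = 133 m

133 m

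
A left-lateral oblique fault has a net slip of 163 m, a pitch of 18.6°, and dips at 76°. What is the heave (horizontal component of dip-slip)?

dip-slip = net slip × sin(rake) = 163 m × sin(18.6°) = 51.99 m
heave = dip-slip × cos(dip) = 51.99 × cos(76°) = 12.6 m

12.6 m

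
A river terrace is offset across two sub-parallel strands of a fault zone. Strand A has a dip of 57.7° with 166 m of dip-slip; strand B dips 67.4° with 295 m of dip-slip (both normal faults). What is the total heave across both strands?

202 m

heave_A = 166 × cos(57.7°) = 88.70 m
heave_B = 295 × cos(67.4°) = 113.4 m
total = 88.70 + 113.4 = 202 m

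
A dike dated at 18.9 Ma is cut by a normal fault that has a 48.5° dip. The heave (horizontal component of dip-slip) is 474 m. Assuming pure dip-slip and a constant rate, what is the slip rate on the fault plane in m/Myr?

dip-slip = heave / cos(dip) = 474 m / cos(48.5°) = 715.3 m
rate = 715.3 m / 18.9 Ma = 0.0000378 m/yr = 37.8 m/Myr

37.8 m/Myr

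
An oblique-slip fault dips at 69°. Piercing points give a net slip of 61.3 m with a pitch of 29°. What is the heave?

10.7 m

dip-slip = net slip × sin(rake) = 61.3 m × sin(29°) = 29.72 m
heave = dip-slip × cos(dip) = 29.72 × cos(69°) = 10.7 m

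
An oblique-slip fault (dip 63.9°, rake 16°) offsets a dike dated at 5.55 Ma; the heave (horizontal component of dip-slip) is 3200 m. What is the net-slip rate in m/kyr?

4.75 m/kyr

dip-slip = heave / cos(dip) = 3200 / cos(63.9°) = 7274 m
net slip = dip-slip / sin(rake) = 7274 / sin(16°) = 26390 m
rate = 26390 m / 5.55 Ma = 0.00475 m/yr = 4.75 m/kyr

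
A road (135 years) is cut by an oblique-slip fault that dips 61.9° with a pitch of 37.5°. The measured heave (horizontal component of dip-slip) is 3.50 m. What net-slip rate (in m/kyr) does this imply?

90.4 m/kyr

dip-slip = heave / cos(dip) = 3.50 / cos(61.9°) = 7.431 m
net slip = dip-slip / sin(rake) = 7.431 / sin(37.5°) = 12.21 m
rate = 12.21 m / 135 years = 0.0904 m/yr = 90.4 m/kyr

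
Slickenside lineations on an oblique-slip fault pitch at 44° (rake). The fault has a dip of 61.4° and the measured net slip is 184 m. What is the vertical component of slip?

dip-slip = net slip × sin(rake) = 184 m × sin(44°) = 127.8 m
throw = dip-slip × sin(dip) = 127.8 × sin(61.4°) = 112 m

112 m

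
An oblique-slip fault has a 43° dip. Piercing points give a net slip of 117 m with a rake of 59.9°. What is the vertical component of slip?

69 m

dip-slip = net slip × sin(rake) = 117 m × sin(59.9°) = 101.2 m
throw = dip-slip × sin(dip) = 101.2 × sin(43°) = 69 m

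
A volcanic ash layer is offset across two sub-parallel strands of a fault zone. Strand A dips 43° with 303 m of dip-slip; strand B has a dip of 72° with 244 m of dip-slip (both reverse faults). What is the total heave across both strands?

heave_A = 303 × cos(43°) = 221.6 m
heave_B = 244 × cos(72°) = 75.40 m
total = 221.6 + 75.40 = 297 m

297 m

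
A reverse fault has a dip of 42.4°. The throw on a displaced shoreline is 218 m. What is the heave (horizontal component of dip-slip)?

239 m

heave = throw / tan(dip) = 218 / tan(42.4°) = 239 m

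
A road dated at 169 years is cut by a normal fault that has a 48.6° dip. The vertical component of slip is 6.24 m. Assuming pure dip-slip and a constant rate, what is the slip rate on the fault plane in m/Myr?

dip-slip = throw / sin(dip) = 6.24 m / sin(48.6°) = 8.319 m
rate = 8.319 m / 169 years = 0.0492 m/yr = 49200 m/Myr

49200 m/Myr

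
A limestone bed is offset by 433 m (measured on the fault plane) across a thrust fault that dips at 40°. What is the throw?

throw = dip-slip × sin(dip) = 433 m × sin(40°) = 278 m

278 m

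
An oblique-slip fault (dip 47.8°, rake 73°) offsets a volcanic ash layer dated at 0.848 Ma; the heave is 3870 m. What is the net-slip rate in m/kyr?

7.10 m/kyr

dip-slip = heave / cos(dip) = 3870 / cos(47.8°) = 5761 m
net slip = dip-slip / sin(rake) = 5761 / sin(73°) = 6025 m
rate = 6025 m / 0.848 Ma = 0.00710 m/yr = 7.10 m/kyr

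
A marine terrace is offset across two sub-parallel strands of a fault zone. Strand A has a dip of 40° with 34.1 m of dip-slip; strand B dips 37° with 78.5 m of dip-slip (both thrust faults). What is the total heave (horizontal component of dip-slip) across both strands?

88.8 m

heave_A = 34.1 × cos(40°) = 26.12 m
heave_B = 78.5 × cos(37°) = 62.69 m
total = 26.12 + 62.69 = 88.8 m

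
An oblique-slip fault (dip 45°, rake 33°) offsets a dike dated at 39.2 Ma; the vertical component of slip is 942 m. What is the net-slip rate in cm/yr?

dip-slip = throw / sin(dip) = 942 / sin(45°) = 1332 m
net slip = dip-slip / sin(rake) = 1332 / sin(33°) = 2446 m
rate = 2446 m / 39.2 Ma = 0.0000624 m/yr = 0.00624 cm/yr

0.00624 cm/yr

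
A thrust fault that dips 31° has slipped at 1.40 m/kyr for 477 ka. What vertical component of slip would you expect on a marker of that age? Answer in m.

dip-slip = rate × time = 1.40 m/kyr × 477 ka = 667.8 m
throw = dip-slip × sin(dip) = 667.8 × sin(31°) = 344 m

344 m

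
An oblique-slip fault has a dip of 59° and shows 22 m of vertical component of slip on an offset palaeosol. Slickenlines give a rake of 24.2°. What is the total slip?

62.6 m

dip-slip = throw / sin(dip) = 22 / sin(59°) = 25.67 m
net slip = dip-slip / sin(rake) = 25.67 / sin(24.2°) = 62.6 m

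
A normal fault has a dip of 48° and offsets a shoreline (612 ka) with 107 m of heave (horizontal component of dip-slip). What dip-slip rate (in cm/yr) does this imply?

0.0261 cm/yr

dip-slip = heave / cos(dip) = 107 m / cos(48°) = 159.9 m
rate = 159.9 m / 612 ka = 0.000261 m/yr = 0.0261 cm/yr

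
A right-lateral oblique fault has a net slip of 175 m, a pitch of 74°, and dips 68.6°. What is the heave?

61.4 m

dip-slip = net slip × sin(rake) = 175 m × sin(74°) = 168.2 m
heave = dip-slip × cos(dip) = 168.2 × cos(68.6°) = 61.4 m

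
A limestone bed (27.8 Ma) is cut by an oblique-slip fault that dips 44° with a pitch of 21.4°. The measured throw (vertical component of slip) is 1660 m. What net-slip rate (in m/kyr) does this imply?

0.236 m/kyr

dip-slip = throw / sin(dip) = 1660 / sin(44°) = 2390 m
net slip = dip-slip / sin(rake) = 2390 / sin(21.4°) = 6549 m
rate = 6549 m / 27.8 Ma = 0.000236 m/yr = 0.236 m/kyr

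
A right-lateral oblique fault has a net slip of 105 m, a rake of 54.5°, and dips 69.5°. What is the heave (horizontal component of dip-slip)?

29.9 m

dip-slip = net slip × sin(rake) = 105 m × sin(54.5°) = 85.48 m
heave = dip-slip × cos(dip) = 85.48 × cos(69.5°) = 29.9 m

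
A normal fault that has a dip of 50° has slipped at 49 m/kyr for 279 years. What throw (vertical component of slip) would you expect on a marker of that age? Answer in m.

dip-slip = rate × time = 49 m/kyr × 279 years = 13.67 m
throw = dip-slip × sin(dip) = 13.67 × sin(50°) = 10.5 m

10.5 m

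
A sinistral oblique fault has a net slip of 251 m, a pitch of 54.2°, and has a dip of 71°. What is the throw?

192 m

dip-slip = net slip × sin(rake) = 251 m × sin(54.2°) = 203.6 m
throw = dip-slip × sin(dip) = 203.6 × sin(71°) = 192 m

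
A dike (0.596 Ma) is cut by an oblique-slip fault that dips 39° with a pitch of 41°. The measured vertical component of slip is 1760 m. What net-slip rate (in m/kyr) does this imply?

7.15 m/kyr

dip-slip = throw / sin(dip) = 1760 / sin(39°) = 2797 m
net slip = dip-slip / sin(rake) = 2797 / sin(41°) = 4263 m
rate = 4263 m / 0.596 Ma = 0.00715 m/yr = 7.15 m/kyr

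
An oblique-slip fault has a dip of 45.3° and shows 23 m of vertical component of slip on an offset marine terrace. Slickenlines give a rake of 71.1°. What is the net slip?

34.2 m

dip-slip = throw / sin(dip) = 23 / sin(45.3°) = 32.36 m
net slip = dip-slip / sin(rake) = 32.36 / sin(71.1°) = 34.2 m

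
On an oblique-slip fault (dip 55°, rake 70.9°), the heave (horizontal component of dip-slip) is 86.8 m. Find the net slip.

160 m

dip-slip = heave / cos(dip) = 86.8 / cos(55°) = 151.3 m
net slip = dip-slip / sin(rake) = 151.3 / sin(70.9°) = 160 m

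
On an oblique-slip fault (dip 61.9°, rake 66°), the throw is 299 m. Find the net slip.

371 m

dip-slip = throw / sin(dip) = 299 / sin(61.9°) = 339 m
net slip = dip-slip / sin(rake) = 339 / sin(66°) = 371 m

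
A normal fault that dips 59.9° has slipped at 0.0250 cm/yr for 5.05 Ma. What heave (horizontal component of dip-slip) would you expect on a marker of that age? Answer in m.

dip-slip = rate × time = 0.0250 cm/yr × 5.05 Ma = 1262 m
heave = dip-slip × cos(dip) = 1262 × cos(59.9°) = 633 m

633 m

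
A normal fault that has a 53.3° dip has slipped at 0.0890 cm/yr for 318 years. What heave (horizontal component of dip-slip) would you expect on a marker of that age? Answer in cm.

dip-slip = rate × time = 0.0890 cm/yr × 318 years = 0.2830 m
heave = dip-slip × cos(dip) = 0.2830 × cos(53.3°) = 0.169 m = 16.9 cm

16.9 cm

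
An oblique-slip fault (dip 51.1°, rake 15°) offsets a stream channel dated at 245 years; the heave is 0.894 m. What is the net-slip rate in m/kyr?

dip-slip = heave / cos(dip) = 0.894 / cos(51.1°) = 1.424 m
net slip = dip-slip / sin(rake) = 1.424 / sin(15°) = 5.501 m
rate = 5.501 m / 245 years = 0.0225 m/yr = 22.5 m/kyr

22.5 m/kyr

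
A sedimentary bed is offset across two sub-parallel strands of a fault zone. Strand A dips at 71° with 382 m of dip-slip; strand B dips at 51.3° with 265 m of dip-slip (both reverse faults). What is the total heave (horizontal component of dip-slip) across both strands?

290 m

heave_A = 382 × cos(71°) = 124.4 m
heave_B = 265 × cos(51.3°) = 165.7 m
total = 124.4 + 165.7 = 290 m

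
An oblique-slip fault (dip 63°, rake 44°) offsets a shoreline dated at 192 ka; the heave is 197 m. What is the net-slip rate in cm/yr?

0.325 cm/yr

dip-slip = heave / cos(dip) = 197 / cos(63°) = 433.9 m
net slip = dip-slip / sin(rake) = 433.9 / sin(44°) = 624.7 m
rate = 624.7 m / 192 ka = 0.00325 m/yr = 0.325 cm/yr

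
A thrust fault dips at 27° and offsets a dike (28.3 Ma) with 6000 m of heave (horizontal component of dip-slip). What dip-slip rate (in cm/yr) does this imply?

dip-slip = heave / cos(dip) = 6000 m / cos(27°) = 6734 m
rate = 6734 m / 28.3 Ma = 0.000238 m/yr = 0.0238 cm/yr

0.0238 cm/yr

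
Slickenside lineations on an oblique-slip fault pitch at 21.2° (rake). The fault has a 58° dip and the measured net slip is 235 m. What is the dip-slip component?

dip-slip = net slip × sin(rake) = 235 m × sin(21.2°) = 85 m

85 m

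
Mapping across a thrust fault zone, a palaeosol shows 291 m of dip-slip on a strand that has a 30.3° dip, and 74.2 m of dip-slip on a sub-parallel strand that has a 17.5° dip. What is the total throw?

169 m

throw_A = 291 × sin(30.3°) = 146.8 m
throw_B = 74.2 × sin(17.5°) = 22.31 m
total = 146.8 + 22.31 = 169 m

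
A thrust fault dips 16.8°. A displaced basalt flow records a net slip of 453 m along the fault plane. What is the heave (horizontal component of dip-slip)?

434 m

heave = dip-slip × cos(dip) = 453 m × cos(16.8°) = 434 m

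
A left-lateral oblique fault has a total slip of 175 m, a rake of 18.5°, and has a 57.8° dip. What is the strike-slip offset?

166 m

strike-slip = net slip × cos(rake) = 175 m × cos(18.5°) = 166 m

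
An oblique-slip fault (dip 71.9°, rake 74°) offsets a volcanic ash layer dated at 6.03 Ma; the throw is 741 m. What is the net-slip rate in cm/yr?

dip-slip = throw / sin(dip) = 741 / sin(71.9°) = 779.6 m
net slip = dip-slip / sin(rake) = 779.6 / sin(74°) = 811 m
rate = 811 m / 6.03 Ma = 0.000134 m/yr = 0.0134 cm/yr

0.0134 cm/yr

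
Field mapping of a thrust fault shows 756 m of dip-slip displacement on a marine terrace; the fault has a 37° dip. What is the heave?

604 m

heave = dip-slip × cos(dip) = 756 m × cos(37°) = 604 m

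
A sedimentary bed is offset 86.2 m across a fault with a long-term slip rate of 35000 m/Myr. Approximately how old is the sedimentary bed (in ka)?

age = offset / rate = 86.2 m / (35000 m/Myr) = 2460 yr = 2.46 ka

2.46 ka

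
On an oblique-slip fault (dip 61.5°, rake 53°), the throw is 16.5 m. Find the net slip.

dip-slip = throw / sin(dip) = 16.5 / sin(61.5°) = 18.78 m
net slip = dip-slip / sin(rake) = 18.78 / sin(53°) = 23.5 m

23.5 m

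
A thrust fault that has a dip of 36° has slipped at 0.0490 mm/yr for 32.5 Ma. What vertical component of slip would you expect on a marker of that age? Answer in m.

936 m

dip-slip = rate × time = 0.0490 mm/yr × 32.5 Ma = 1593 m
throw = dip-slip × sin(dip) = 1593 × sin(36°) = 936 m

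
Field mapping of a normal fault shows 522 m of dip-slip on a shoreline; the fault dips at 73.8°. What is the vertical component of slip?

501 m

throw = dip-slip × sin(dip) = 522 m × sin(73.8°) = 501 m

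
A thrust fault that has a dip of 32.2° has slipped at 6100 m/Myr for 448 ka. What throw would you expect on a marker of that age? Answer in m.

dip-slip = rate × time = 6100 m/Myr × 448 ka = 2733 m
throw = dip-slip × sin(dip) = 2733 × sin(32.2°) = 1460 m

1460 m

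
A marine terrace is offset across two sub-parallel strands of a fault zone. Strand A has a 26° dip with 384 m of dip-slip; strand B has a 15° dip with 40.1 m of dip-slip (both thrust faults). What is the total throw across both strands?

throw_A = 384 × sin(26°) = 168.3 m
throw_B = 40.1 × sin(15°) = 10.38 m
total = 168.3 + 10.38 = 179 m

179 m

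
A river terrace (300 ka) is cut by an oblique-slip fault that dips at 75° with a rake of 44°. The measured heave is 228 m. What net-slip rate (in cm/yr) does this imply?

dip-slip = heave / cos(dip) = 228 / cos(75°) = 880.9 m
net slip = dip-slip / sin(rake) = 880.9 / sin(44°) = 1268 m
rate = 1268 m / 300 ka = 0.00423 m/yr = 0.423 cm/yr

0.423 cm/yr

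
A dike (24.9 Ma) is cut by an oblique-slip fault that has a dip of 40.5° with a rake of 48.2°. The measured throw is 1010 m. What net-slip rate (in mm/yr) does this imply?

dip-slip = throw / sin(dip) = 1010 / sin(40.5°) = 1555 m
net slip = dip-slip / sin(rake) = 1555 / sin(48.2°) = 2086 m
rate = 2086 m / 24.9 Ma = 0.0000838 m/yr = 0.0838 mm/yr

0.0838 mm/yr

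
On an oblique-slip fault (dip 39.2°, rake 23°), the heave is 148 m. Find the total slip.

dip-slip = heave / cos(dip) = 148 / cos(39.2°) = 191 m
net slip = dip-slip / sin(rake) = 191 / sin(23°) = 489 m

489 m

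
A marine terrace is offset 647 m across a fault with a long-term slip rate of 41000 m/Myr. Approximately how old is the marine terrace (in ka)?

15.8 ka

age = offset / rate = 647 m / (41000 m/Myr) = 15800 yr = 15.8 ka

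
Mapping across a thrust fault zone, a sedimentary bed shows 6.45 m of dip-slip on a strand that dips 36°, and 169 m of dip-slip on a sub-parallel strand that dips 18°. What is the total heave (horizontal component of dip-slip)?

166 m

heave_A = 6.45 × cos(36°) = 5.218 m
heave_B = 169 × cos(18°) = 160.7 m
total = 5.218 + 160.7 = 166 m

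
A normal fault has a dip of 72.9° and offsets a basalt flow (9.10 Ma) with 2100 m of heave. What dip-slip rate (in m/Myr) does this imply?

785 m/Myr

dip-slip = heave / cos(dip) = 2100 m / cos(72.9°) = 7142 m
rate = 7142 m / 9.10 Ma = 0.000785 m/yr = 785 m/Myr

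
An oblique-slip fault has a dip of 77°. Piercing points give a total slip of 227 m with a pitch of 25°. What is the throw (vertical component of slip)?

dip-slip = net slip × sin(rake) = 227 m × sin(25°) = 95.93 m
throw = dip-slip × sin(dip) = 95.93 × sin(77°) = 93.5 m

93.5 m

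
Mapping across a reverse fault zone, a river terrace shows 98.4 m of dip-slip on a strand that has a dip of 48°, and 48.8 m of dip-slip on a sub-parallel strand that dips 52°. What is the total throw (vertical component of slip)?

112 m

throw_A = 98.4 × sin(48°) = 73.13 m
throw_B = 48.8 × sin(52°) = 38.45 m
total = 73.13 + 38.45 = 112 m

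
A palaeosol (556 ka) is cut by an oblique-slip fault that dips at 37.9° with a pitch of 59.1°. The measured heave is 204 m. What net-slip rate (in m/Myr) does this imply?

542 m/Myr

dip-slip = heave / cos(dip) = 204 / cos(37.9°) = 258.5 m
net slip = dip-slip / sin(rake) = 258.5 / sin(59.1°) = 301.3 m
rate = 301.3 m / 556 ka = 0.000542 m/yr = 542 m/Myr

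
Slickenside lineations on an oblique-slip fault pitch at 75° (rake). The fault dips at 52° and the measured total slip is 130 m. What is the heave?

77.3 m

dip-slip = net slip × sin(rake) = 130 m × sin(75°) = 125.6 m
heave = dip-slip × cos(dip) = 125.6 × cos(52°) = 77.3 m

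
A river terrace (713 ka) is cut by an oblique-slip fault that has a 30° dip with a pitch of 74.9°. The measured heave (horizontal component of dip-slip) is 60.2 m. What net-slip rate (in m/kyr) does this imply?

0.101 m/kyr

dip-slip = heave / cos(dip) = 60.2 / cos(30°) = 69.51 m
net slip = dip-slip / sin(rake) = 69.51 / sin(74.9°) = 72 m
rate = 72 m / 713 ka = 0.000101 m/yr = 0.101 m/kyr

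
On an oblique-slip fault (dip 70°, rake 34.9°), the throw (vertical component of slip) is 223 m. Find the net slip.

dip-slip = throw / sin(dip) = 223 / sin(70°) = 237.3 m
net slip = dip-slip / sin(rake) = 237.3 / sin(34.9°) = 415 m

415 m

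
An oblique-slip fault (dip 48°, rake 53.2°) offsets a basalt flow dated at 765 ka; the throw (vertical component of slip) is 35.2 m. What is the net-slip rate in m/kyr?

0.0773 m/kyr

dip-slip = throw / sin(dip) = 35.2 / sin(48°) = 47.37 m
net slip = dip-slip / sin(rake) = 47.37 / sin(53.2°) = 59.15 m
rate = 59.15 m / 765 ka = 0.0000773 m/yr = 0.0773 m/kyr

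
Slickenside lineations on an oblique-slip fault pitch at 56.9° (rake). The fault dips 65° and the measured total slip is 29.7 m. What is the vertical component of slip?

22.5 m

dip-slip = net slip × sin(rake) = 29.7 m × sin(56.9°) = 24.88 m
throw = dip-slip × sin(dip) = 24.88 × sin(65°) = 22.5 m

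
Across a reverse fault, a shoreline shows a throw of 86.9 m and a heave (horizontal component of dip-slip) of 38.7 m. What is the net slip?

net slip = √(throw² + heave²) = √(86.9² + 38.7²) = 95.1 m

95.1 m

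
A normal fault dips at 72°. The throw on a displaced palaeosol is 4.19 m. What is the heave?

1.36 m

heave = throw / tan(dip) = 4.19 / tan(72°) = 1.36 m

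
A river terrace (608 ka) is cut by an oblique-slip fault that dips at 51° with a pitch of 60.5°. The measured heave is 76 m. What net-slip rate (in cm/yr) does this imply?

dip-slip = heave / cos(dip) = 76 / cos(51°) = 120.8 m
net slip = dip-slip / sin(rake) = 120.8 / sin(60.5°) = 138.8 m
rate = 138.8 m / 608 ka = 0.000228 m/yr = 0.0228 cm/yr

0.0228 cm/yr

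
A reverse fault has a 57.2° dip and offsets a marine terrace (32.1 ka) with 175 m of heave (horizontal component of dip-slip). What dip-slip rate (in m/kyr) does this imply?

dip-slip = heave / cos(dip) = 175 m / cos(57.2°) = 323.1 m
rate = 323.1 m / 32.1 ka = 0.0101 m/yr = 10.1 m/kyr

10.1 m/kyr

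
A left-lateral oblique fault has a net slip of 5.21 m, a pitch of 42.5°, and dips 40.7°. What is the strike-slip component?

strike-slip = net slip × cos(rake) = 5.21 m × cos(42.5°) = 3.84 m

3.84 m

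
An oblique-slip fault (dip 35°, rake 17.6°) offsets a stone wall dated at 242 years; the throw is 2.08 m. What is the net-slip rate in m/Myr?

49600 m/Myr

dip-slip = throw / sin(dip) = 2.08 / sin(35°) = 3.626 m
net slip = dip-slip / sin(rake) = 3.626 / sin(17.6°) = 11.99 m
rate = 11.99 m / 242 years = 0.0496 m/yr = 49600 m/Myr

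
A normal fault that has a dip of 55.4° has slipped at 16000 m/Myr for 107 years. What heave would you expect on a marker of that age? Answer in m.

0.972 m

dip-slip = rate × time = 16000 m/Myr × 107 years = 1.712 m
heave = dip-slip × cos(dip) = 1.712 × cos(55.4°) = 0.972 m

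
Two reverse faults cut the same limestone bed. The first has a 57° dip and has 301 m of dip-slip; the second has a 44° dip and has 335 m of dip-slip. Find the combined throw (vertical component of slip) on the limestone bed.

485 m

throw_A = 301 × sin(57°) = 252.4 m
throw_B = 335 × sin(44°) = 232.7 m
total = 252.4 + 232.7 = 485 m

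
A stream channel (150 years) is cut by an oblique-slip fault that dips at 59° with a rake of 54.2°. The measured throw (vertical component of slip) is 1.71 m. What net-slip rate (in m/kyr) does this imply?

dip-slip = throw / sin(dip) = 1.71 / sin(59°) = 1.995 m
net slip = dip-slip / sin(rake) = 1.995 / sin(54.2°) = 2.460 m
rate = 2.460 m / 150 years = 0.0164 m/yr = 16.4 m/kyr

16.4 m/kyr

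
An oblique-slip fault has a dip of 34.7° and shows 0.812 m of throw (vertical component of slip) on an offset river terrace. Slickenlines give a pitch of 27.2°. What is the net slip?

dip-slip = throw / sin(dip) = 0.812 / sin(34.7°) = 1.426 m
net slip = dip-slip / sin(rake) = 1.426 / sin(27.2°) = 3.12 m

3.12 m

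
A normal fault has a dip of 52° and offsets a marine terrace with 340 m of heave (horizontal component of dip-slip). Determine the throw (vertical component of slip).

435 m

throw = heave × tan(dip) = 340 × tan(52°) = 435 m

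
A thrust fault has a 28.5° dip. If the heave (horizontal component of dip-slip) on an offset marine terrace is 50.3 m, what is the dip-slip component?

dip-slip = heave / cos(dip) = 50.3 / cos(28.5°) = 57.2 m

57.2 m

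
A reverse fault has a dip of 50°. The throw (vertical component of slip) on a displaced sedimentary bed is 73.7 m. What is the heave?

61.8 m

heave = throw / tan(dip) = 73.7 / tan(50°) = 61.8 m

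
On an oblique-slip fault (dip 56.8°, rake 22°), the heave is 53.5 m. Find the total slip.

dip-slip = heave / cos(dip) = 53.5 / cos(56.8°) = 97.71 m
net slip = dip-slip / sin(rake) = 97.71 / sin(22°) = 261 m

261 m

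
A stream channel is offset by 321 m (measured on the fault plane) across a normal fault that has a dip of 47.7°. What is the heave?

216 m

heave = dip-slip × cos(dip) = 321 m × cos(47.7°) = 216 m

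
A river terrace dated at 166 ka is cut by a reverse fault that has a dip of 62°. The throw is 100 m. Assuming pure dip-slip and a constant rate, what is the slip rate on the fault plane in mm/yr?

dip-slip = throw / sin(dip) = 100 m / sin(62°) = 113.3 m
rate = 113.3 m / 166 ka = 0.000682 m/yr = 0.682 mm/yr

0.682 mm/yr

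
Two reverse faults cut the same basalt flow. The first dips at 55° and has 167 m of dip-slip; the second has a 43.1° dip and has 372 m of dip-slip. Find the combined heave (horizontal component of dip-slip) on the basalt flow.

heave_A = 167 × cos(55°) = 95.79 m
heave_B = 372 × cos(43.1°) = 271.6 m
total = 95.79 + 271.6 = 367 m

367 m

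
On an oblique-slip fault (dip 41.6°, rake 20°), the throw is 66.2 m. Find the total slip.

dip-slip = throw / sin(dip) = 66.2 / sin(41.6°) = 99.71 m
net slip = dip-slip / sin(rake) = 99.71 / sin(20°) = 292 m

292 m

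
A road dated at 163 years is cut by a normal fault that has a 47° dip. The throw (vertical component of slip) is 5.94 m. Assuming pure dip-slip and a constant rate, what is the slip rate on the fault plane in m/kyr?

dip-slip = throw / sin(dip) = 5.94 m / sin(47°) = 8.122 m
rate = 8.122 m / 163 years = 0.0498 m/yr = 49.8 m/kyr

49.8 m/kyr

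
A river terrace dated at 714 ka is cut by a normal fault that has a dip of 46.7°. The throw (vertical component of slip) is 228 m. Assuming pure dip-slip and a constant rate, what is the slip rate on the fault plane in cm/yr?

0.0439 cm/yr

dip-slip = throw / sin(dip) = 228 m / sin(46.7°) = 313.3 m
rate = 313.3 m / 714 ka = 0.000439 m/yr = 0.0439 cm/yr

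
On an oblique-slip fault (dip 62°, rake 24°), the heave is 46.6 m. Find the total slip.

dip-slip = heave / cos(dip) = 46.6 / cos(62°) = 99.26 m
net slip = dip-slip / sin(rake) = 99.26 / sin(24°) = 244 m

244 m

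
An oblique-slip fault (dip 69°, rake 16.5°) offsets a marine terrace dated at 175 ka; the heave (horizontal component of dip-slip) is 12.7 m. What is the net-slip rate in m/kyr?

dip-slip = heave / cos(dip) = 12.7 / cos(69°) = 35.44 m
net slip = dip-slip / sin(rake) = 35.44 / sin(16.5°) = 124.8 m
rate = 124.8 m / 175 ka = 0.000713 m/yr = 0.713 m/kyr

0.713 m/kyr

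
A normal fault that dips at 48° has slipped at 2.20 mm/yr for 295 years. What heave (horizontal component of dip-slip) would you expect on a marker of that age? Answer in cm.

dip-slip = rate × time = 2.20 mm/yr × 295 years = 0.6490 m
heave = dip-slip × cos(dip) = 0.6490 × cos(48°) = 0.434 m = 43.4 cm

43.4 cm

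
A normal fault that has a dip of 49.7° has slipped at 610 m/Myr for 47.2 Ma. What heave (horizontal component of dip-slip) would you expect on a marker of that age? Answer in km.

dip-slip = rate × time = 610 m/Myr × 47.2 Ma = 28790 m
heave = dip-slip × cos(dip) = 28790 × cos(49.7°) = 18600 m = 18.6 km

18.6 km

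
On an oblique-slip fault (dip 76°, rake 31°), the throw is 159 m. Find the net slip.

dip-slip = throw / sin(dip) = 159 / sin(76°) = 163.9 m
net slip = dip-slip / sin(rake) = 163.9 / sin(31°) = 318 m

318 m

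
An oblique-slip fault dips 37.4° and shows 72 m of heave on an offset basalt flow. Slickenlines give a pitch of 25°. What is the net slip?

214 m

dip-slip = heave / cos(dip) = 72 / cos(37.4°) = 90.63 m
net slip = dip-slip / sin(rake) = 90.63 / sin(25°) = 214 m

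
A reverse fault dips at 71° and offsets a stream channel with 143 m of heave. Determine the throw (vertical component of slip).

415 m

throw = heave × tan(dip) = 143 × tan(71°) = 415 m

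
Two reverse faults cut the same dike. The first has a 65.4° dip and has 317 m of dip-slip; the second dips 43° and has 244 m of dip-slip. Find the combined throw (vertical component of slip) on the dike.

throw_A = 317 × sin(65.4°) = 288.2 m
throw_B = 244 × sin(43°) = 166.4 m
total = 288.2 + 166.4 = 455 m

455 m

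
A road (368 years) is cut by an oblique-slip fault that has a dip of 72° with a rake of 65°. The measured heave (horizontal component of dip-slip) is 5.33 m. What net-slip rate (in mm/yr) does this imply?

dip-slip = heave / cos(dip) = 5.33 / cos(72°) = 17.25 m
net slip = dip-slip / sin(rake) = 17.25 / sin(65°) = 19.03 m
rate = 19.03 m / 368 years = 0.0517 m/yr = 51.7 mm/yr

51.7 mm/yr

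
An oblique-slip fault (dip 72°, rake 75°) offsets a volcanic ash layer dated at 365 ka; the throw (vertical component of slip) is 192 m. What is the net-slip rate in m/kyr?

dip-slip = throw / sin(dip) = 192 / sin(72°) = 201.9 m
net slip = dip-slip / sin(rake) = 201.9 / sin(75°) = 209 m
rate = 209 m / 365 ka = 0.000573 m/yr = 0.573 m/kyr

0.573 m/kyr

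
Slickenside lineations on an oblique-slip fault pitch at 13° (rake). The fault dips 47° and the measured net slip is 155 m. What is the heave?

23.8 m

dip-slip = net slip × sin(rake) = 155 m × sin(13°) = 34.87 m
heave = dip-slip × cos(dip) = 34.87 × cos(47°) = 23.8 m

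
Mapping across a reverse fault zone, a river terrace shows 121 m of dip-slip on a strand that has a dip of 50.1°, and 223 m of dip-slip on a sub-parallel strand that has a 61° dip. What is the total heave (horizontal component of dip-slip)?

186 m

heave_A = 121 × cos(50.1°) = 77.62 m
heave_B = 223 × cos(61°) = 108.1 m
total = 77.62 + 108.1 = 186 m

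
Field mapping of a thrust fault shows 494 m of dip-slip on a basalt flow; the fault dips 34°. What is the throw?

276 m

throw = dip-slip × sin(dip) = 494 m × sin(34°) = 276 m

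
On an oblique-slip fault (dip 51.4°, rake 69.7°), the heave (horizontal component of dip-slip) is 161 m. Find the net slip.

dip-slip = heave / cos(dip) = 161 / cos(51.4°) = 258.1 m
net slip = dip-slip / sin(rake) = 258.1 / sin(69.7°) = 275 m

275 m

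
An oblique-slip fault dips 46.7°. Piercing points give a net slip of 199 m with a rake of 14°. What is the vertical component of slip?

35 m

dip-slip = net slip × sin(rake) = 199 m × sin(14°) = 48.14 m
throw = dip-slip × sin(dip) = 48.14 × sin(46.7°) = 35 m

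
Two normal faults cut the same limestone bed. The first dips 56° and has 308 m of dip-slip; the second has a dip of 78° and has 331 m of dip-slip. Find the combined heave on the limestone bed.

heave_A = 308 × cos(56°) = 172.2 m
heave_B = 331 × cos(78°) = 68.82 m
total = 172.2 + 68.82 = 241 m

241 m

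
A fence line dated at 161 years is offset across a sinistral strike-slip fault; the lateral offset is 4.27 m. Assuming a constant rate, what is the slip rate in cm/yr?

2.65 cm/yr

rate = 4.27 m / 161 years = 0.0265 m/yr = 2.65 cm/yr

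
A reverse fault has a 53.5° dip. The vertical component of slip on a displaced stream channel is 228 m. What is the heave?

heave = throw / tan(dip) = 228 / tan(53.5°) = 169 m

169 m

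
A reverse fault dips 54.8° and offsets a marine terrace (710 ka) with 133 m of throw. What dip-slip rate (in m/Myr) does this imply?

229 m/Myr

dip-slip = throw / sin(dip) = 133 m / sin(54.8°) = 162.8 m
rate = 162.8 m / 710 ka = 0.000229 m/yr = 229 m/Myr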